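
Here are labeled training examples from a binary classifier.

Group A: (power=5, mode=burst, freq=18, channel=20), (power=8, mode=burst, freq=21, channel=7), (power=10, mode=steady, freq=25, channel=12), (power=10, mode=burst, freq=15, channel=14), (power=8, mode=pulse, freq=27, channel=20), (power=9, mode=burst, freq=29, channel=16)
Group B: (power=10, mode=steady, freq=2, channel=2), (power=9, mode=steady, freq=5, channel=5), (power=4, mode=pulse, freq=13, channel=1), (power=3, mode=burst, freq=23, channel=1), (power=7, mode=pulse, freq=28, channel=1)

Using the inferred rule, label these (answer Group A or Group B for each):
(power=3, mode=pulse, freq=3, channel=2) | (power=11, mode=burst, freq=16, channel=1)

The rule appears to be: channel ≥ 7.

Group B, Group B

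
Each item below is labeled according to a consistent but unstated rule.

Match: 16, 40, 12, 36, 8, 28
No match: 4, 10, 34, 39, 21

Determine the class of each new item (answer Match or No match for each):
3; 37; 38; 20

No match, No match, No match, Match

The simplest hypothesis consistent with all the labels is: multiple of 4 AND at least 8.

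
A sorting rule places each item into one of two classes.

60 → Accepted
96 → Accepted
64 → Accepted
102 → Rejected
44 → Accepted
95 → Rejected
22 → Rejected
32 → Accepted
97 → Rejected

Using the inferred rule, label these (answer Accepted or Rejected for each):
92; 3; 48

The pattern is that an item is 'Accepted' exactly when: multiple of 4.
92 → 92 = 4·23 → Accepted. 3 → 3 = 4·0 + 3 → Rejected. 48 → 48 = 4·12 → Accepted.

Accepted, Rejected, Accepted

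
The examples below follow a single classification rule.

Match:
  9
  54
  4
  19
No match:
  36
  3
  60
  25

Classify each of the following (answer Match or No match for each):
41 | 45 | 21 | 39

No match, No match, No match, Match

One predicate separates the groups cleanly: ≡ 4 (mod 5).
41: 41 mod 5 = 1, lacks this property → No match.
45: 45 mod 5 = 0, lacks this property → No match.
21: 21 mod 5 = 1, lacks this property → No match.
39: 39 mod 5 = 4, fits → Match.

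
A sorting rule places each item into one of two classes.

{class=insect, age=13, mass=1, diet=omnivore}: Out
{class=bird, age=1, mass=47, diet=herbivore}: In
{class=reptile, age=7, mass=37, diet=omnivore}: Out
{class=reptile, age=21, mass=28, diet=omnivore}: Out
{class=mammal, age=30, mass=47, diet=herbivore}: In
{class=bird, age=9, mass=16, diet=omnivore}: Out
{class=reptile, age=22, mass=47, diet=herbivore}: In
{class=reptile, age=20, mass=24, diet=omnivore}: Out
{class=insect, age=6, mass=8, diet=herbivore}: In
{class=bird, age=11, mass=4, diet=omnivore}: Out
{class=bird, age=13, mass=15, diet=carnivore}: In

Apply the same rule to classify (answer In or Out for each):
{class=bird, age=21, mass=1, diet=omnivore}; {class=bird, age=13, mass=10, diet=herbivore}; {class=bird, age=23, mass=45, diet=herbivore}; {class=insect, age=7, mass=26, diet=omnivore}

Out, In, In, Out

Checking candidate rules against both groups, what survives is: diet is not omnivore.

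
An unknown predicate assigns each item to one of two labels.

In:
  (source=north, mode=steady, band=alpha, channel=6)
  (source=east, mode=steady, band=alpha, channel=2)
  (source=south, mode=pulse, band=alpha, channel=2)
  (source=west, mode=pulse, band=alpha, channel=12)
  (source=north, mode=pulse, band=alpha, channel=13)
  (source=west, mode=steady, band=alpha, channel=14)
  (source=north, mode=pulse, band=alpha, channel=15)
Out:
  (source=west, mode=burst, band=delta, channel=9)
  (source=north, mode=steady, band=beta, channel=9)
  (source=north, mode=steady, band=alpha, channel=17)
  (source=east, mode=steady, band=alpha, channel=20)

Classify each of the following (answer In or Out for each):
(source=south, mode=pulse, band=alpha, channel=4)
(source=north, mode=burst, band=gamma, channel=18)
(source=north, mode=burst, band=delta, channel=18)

The rule appears to be: band is alpha AND channel ≤ 15.

In, Out, Out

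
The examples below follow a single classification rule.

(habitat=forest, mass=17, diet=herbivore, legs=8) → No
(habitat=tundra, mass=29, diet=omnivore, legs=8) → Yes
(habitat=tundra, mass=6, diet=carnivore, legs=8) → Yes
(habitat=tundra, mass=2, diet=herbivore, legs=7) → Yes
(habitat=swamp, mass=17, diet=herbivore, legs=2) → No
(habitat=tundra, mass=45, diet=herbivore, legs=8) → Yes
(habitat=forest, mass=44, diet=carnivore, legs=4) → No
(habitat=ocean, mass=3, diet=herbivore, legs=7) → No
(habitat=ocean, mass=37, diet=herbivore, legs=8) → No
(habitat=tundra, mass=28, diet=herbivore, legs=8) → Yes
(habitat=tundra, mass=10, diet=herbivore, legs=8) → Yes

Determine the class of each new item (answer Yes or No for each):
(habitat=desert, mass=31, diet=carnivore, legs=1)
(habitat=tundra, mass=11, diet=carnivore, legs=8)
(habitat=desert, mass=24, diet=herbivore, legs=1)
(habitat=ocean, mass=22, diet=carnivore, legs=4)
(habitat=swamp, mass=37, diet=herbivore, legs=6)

Checking candidate rules against both groups, what survives is: habitat is tundra.

No, Yes, No, No, No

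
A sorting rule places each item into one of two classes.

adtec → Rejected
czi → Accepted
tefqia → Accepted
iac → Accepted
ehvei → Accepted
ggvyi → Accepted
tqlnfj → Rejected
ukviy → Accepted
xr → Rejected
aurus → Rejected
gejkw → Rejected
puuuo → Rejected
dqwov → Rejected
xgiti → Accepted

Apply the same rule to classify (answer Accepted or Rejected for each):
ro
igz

The distinguishing property — contains 'i' — holds for all the 'Accepted' cases and none of the 'Rejected' cases.
ro: no 'i' — does not fit, so Rejected. igz: has 'i' — matches, so Accepted.

Rejected, Accepted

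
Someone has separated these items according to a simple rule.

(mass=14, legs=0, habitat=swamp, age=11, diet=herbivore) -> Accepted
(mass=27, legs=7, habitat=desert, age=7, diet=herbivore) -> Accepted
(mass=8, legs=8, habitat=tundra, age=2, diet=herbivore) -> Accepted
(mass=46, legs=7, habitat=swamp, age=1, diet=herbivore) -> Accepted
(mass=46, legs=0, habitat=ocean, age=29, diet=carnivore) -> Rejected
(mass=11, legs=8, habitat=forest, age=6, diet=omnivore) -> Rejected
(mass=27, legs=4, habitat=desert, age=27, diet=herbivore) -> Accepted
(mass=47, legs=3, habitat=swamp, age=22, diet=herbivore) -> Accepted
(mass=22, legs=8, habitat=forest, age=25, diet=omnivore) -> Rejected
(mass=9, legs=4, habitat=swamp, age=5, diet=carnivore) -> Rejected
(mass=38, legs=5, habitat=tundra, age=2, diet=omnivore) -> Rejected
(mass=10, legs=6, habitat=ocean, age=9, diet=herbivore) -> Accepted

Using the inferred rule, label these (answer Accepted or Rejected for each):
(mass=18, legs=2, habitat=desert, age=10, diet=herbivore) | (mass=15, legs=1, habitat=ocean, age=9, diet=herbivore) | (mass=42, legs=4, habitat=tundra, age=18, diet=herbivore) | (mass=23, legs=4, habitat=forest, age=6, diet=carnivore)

Accepted, Accepted, Accepted, Rejected

A rule that fits every label: diet is herbivore — true of each 'Accepted' example, false of each 'Rejected' one.
(mass=18, legs=2, habitat=desert, age=10, diet=herbivore) — diet is herbivore, hence Accepted.
(mass=15, legs=1, habitat=ocean, age=9, diet=herbivore) — diet is herbivore, hence Accepted.
(mass=42, legs=4, habitat=tundra, age=18, diet=herbivore) — diet is herbivore, hence Accepted.
(mass=23, legs=4, habitat=forest, age=6, diet=carnivore) — diet is carnivore, hence Rejected.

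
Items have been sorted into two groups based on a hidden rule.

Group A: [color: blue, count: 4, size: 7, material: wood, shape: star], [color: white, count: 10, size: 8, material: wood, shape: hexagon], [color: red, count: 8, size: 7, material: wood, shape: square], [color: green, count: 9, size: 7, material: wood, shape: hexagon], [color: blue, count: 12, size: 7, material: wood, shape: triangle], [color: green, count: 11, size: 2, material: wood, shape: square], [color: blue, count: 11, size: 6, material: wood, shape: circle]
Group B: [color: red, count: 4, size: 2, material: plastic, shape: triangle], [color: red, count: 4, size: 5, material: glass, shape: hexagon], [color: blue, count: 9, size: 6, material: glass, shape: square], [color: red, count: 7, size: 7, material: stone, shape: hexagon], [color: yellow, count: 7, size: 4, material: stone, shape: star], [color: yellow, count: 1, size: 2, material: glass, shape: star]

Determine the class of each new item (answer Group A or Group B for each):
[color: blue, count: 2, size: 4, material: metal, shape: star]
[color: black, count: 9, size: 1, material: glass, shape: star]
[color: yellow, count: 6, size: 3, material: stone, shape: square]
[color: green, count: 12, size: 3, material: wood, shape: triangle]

Group B, Group B, Group B, Group A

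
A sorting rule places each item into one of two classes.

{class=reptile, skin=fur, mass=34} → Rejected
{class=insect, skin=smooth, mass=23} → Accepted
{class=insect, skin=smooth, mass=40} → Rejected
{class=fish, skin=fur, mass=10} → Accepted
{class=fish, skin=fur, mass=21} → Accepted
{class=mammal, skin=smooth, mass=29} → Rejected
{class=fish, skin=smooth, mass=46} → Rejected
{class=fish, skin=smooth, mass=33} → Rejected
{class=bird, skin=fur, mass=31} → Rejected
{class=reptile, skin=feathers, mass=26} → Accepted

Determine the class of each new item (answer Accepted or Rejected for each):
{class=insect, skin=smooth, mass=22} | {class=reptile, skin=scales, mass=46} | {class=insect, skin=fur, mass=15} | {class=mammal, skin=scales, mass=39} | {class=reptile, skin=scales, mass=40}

Accepted, Rejected, Accepted, Rejected, Rejected

The classifier is using: mass ≤ 26.
{class=insect, skin=smooth, mass=22} → mass = 22 → Accepted.
{class=reptile, skin=scales, mass=46} → mass = 46 → Rejected.
{class=insect, skin=fur, mass=15} → mass = 15 → Accepted.
{class=mammal, skin=scales, mass=39} → mass = 39 → Rejected.
{class=reptile, skin=scales, mass=40} → mass = 40 → Rejected.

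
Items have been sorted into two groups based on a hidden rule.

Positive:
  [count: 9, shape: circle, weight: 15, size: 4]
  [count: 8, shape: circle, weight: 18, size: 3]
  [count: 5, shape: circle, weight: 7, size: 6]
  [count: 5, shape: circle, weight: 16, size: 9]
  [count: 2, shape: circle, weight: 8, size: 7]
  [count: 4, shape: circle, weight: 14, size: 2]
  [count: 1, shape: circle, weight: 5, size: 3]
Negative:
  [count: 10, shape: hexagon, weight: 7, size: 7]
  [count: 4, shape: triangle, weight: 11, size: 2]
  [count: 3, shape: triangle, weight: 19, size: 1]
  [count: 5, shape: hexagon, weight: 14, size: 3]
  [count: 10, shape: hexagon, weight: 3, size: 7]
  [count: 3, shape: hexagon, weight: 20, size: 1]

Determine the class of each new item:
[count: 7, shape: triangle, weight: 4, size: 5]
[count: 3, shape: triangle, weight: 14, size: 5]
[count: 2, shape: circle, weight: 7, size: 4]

Negative, Negative, Positive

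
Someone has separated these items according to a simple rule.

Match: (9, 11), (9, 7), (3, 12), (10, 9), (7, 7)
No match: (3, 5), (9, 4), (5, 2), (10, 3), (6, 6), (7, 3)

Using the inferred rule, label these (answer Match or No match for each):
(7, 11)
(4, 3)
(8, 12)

Match, No match, Match

The distinguishing property — sum ≥ 14 — holds for all the 'Match' cases and none of the 'No match' cases.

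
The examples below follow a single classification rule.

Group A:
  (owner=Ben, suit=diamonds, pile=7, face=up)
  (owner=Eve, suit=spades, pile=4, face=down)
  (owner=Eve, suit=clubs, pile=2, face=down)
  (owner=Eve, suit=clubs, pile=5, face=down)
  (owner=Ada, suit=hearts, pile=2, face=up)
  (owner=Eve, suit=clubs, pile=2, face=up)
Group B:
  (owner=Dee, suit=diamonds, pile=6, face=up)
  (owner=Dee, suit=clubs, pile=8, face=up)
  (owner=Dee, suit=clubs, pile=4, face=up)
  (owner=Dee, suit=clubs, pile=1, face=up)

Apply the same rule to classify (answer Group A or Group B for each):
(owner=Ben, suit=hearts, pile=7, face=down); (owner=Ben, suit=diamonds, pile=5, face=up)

Group A, Group A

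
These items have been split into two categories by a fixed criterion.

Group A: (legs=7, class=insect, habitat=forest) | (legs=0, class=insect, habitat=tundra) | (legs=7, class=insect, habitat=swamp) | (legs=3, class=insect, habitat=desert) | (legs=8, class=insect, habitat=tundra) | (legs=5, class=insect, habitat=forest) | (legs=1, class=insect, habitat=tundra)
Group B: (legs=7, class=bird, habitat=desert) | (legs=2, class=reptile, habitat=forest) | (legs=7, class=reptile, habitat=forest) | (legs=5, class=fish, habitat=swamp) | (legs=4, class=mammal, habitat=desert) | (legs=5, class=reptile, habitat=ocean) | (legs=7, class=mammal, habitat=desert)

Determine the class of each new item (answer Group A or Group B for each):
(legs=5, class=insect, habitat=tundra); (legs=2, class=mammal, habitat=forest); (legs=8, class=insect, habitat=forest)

Looking at the examples, the only property every 'Group A' case has and every 'Group B' case lacks is: class is insect.
(legs=5, class=insect, habitat=tundra): Group A (class is insect). (legs=2, class=mammal, habitat=forest): Group B (class is mammal). (legs=8, class=insect, habitat=forest): Group A (class is insect).

Group A, Group B, Group A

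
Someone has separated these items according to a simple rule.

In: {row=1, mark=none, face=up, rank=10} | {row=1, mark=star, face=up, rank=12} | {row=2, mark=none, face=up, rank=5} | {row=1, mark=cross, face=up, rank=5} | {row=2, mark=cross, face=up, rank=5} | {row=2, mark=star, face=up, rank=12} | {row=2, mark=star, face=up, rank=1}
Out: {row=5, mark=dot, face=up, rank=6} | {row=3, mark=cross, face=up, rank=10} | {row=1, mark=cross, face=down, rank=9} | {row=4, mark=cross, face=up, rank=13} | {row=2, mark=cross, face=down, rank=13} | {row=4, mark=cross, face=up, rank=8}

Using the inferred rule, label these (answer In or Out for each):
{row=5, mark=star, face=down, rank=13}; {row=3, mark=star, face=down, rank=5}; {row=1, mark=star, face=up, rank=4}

A rule that fits every label: face is up AND row ≤ 2 — true of each 'In' example, false of each 'Out' one.
{row=5, mark=star, face=down, rank=13}: face is down, row = 5, does not satisfy this → Out.
{row=3, mark=star, face=down, rank=5}: face is down, row = 3, does not satisfy this → Out.
{row=1, mark=star, face=up, rank=4}: face is up, row = 1, matches → In.

Out, Out, In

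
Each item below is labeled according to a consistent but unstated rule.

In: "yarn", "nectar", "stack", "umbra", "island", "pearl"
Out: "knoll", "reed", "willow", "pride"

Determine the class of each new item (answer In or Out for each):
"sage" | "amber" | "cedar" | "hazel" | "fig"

A rule that fits every label: contains 'a' — true of each 'In' example, false of each 'Out' one.

In, In, In, In, Out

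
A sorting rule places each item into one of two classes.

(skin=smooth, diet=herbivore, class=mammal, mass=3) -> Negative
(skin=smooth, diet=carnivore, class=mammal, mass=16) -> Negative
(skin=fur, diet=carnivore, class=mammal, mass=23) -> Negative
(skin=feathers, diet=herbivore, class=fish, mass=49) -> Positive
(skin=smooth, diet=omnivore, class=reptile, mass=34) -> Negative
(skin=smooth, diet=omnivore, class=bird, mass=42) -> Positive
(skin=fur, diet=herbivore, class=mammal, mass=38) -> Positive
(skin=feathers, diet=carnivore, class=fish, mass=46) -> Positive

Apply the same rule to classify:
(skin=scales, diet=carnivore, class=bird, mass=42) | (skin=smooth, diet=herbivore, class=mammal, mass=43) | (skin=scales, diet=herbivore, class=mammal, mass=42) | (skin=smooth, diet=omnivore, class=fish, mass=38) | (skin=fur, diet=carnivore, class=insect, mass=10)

The classifier is using: mass ≥ 38.
(skin=scales, diet=carnivore, class=bird, mass=42) → mass = 42 → Positive.
(skin=smooth, diet=herbivore, class=mammal, mass=43) → mass = 43 → Positive.
(skin=scales, diet=herbivore, class=mammal, mass=42) → mass = 42 → Positive.
(skin=smooth, diet=omnivore, class=fish, mass=38) → mass = 38 → Positive.
(skin=fur, diet=carnivore, class=insect, mass=10) → mass = 10 → Negative.

Positive, Positive, Positive, Positive, Negative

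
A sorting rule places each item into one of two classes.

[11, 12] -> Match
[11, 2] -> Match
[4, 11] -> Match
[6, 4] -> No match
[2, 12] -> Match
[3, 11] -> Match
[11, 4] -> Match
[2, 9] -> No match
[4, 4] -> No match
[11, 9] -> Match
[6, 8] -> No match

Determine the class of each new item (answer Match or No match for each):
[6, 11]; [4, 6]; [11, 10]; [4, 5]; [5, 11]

The distinguishing property — max ≥ 11 — holds for all the 'Match' cases and none of the 'No match' cases.
[6, 11] → max 11 → Match.
[4, 6] → max 6 → No match.
[11, 10] → max 11 → Match.
[4, 5] → max 5 → No match.
[5, 11] → max 11 → Match.

Match, No match, Match, No match, Match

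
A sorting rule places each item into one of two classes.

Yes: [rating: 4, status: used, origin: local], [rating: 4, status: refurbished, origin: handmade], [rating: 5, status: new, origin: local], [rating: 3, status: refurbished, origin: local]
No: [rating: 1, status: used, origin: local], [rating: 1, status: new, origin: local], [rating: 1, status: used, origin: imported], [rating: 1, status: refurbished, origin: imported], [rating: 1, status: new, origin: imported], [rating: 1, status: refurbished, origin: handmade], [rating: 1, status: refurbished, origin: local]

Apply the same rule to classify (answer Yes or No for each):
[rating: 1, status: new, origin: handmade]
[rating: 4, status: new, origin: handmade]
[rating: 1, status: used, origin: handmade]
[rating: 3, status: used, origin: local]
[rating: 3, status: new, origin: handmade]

The pattern is that an item is 'Yes' exactly when: rating ≥ 3.
[rating: 1, status: new, origin: handmade]: rating = 1 — fails this test, so No.
[rating: 4, status: new, origin: handmade]: rating = 4 — qualifies, so Yes.
[rating: 1, status: used, origin: handmade]: rating = 1 — fails this test, so No.
[rating: 3, status: used, origin: local]: rating = 3 — qualifies, so Yes.
[rating: 3, status: new, origin: handmade]: rating = 3 — qualifies, so Yes.

No, Yes, No, Yes, Yes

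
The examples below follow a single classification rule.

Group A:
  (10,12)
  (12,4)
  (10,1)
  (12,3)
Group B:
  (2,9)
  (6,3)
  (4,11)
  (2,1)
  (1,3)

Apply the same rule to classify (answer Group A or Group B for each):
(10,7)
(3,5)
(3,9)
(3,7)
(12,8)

The simplest hypothesis consistent with all the labels is: first ≥ 9.

Group A, Group B, Group B, Group B, Group A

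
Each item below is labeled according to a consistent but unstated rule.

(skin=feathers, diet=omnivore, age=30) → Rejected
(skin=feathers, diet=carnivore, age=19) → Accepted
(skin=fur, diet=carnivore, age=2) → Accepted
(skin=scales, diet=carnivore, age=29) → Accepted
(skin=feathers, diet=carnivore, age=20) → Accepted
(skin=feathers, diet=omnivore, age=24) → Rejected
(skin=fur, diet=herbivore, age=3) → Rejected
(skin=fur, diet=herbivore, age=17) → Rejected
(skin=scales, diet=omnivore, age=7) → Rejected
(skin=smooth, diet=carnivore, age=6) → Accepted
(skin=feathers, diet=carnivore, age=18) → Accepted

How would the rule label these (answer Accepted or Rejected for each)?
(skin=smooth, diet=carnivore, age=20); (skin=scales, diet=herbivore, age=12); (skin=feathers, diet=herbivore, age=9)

The classifier is using: diet is carnivore.
(skin=smooth, diet=carnivore, age=20): Accepted (diet is carnivore). (skin=scales, diet=herbivore, age=12): Rejected (diet is herbivore). (skin=feathers, diet=herbivore, age=9): Rejected (diet is herbivore).

Accepted, Rejected, Rejected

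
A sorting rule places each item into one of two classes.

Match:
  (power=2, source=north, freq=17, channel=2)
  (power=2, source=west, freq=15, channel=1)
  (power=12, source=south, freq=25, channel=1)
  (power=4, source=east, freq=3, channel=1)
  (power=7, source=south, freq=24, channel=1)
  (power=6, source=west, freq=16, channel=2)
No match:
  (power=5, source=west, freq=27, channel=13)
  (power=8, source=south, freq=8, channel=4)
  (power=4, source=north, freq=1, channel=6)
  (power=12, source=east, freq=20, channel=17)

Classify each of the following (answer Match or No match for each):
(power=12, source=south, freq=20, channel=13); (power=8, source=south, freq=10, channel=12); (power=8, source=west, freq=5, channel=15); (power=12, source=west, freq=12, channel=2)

No match, No match, No match, Match

The classifier is using: channel ≤ 2.
(power=12, source=south, freq=20, channel=13) — channel = 13, hence No match.
(power=8, source=south, freq=10, channel=12) — channel = 12, hence No match.
(power=8, source=west, freq=5, channel=15) — channel = 15, hence No match.
(power=12, source=west, freq=12, channel=2) — channel = 2, hence Match.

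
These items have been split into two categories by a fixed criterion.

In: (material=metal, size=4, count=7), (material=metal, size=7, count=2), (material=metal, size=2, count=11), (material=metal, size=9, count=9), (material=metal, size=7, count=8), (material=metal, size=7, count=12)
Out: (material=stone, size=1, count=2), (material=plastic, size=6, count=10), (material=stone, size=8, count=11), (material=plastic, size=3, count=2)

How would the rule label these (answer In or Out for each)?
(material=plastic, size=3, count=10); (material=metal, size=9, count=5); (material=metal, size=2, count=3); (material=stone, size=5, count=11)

Out, In, In, Out

The distinguishing property — material is metal — holds for all the 'In' cases and none of the 'Out' cases.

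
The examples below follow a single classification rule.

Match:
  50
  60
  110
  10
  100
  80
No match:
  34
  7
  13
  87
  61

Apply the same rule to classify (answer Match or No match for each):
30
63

The pattern is that an item is 'Match' exactly when: multiple of 5.
30 — 30 = 5·6, hence Match. 63 — 63 = 5·12 + 3, hence No match.

Match, No match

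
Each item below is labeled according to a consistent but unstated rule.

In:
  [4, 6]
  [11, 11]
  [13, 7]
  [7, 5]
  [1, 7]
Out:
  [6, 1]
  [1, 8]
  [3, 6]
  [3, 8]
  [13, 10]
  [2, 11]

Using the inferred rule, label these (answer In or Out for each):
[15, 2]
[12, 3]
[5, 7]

Checking candidate rules against both groups, what survives is: sum is even.

Out, Out, In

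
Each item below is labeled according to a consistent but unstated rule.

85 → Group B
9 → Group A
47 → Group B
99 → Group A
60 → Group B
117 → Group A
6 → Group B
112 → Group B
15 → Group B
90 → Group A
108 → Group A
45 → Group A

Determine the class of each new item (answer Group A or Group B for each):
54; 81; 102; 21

Group A, Group A, Group B, Group B

The pattern is that an item is 'Group A' exactly when: multiple of 9.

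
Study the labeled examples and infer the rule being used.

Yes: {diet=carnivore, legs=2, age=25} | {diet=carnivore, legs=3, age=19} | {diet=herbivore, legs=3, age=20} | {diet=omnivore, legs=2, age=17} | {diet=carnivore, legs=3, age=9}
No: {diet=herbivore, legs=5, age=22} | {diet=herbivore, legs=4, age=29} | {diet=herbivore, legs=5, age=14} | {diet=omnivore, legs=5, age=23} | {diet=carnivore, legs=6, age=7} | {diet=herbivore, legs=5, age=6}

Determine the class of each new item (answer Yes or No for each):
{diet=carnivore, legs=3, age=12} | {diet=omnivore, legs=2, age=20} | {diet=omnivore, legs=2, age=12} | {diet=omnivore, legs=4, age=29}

The simplest hypothesis consistent with all the labels is: legs ≤ 3.

Yes, Yes, Yes, No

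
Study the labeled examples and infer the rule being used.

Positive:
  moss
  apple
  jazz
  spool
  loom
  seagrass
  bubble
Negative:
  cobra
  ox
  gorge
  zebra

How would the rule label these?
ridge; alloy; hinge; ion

Negative, Positive, Negative, Negative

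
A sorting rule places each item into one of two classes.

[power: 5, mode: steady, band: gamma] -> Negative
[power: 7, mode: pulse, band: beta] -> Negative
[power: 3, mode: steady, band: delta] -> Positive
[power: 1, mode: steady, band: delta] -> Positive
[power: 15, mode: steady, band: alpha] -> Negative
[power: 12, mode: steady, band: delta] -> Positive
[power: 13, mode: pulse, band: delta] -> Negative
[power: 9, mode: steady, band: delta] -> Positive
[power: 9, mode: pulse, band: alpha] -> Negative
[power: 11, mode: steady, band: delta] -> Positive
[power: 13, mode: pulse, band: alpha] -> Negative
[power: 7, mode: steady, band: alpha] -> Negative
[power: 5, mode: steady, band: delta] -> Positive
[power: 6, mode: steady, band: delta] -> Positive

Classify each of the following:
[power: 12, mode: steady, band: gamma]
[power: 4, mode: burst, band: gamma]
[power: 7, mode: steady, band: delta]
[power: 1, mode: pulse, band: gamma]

Negative, Negative, Positive, Negative

Rule: band is delta AND mode is steady. This holds for each 'Positive' example and fails for each 'Negative' one.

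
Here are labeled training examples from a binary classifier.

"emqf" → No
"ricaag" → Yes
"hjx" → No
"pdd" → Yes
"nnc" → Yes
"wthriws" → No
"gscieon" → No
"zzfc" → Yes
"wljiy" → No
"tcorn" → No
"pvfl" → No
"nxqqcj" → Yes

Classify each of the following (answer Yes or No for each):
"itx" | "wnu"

No, No

Looking at the examples, the only property every 'Yes' case has and every 'No' case lacks is: has a double letter.
"itx" → no doubled letter → No.
"wnu" → no doubled letter → No.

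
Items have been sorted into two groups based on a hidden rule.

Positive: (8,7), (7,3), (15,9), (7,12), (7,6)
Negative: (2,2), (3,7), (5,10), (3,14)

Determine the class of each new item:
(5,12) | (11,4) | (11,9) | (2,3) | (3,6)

Negative, Positive, Positive, Negative, Negative

Rule: first ≥ 6. This holds for each 'Positive' example and fails for each 'Negative' one.
(5,12): Negative (first 5). (11,4): Positive (first 11). (11,9): Positive (first 11). (2,3): Negative (first 2). (3,6): Negative (first 3).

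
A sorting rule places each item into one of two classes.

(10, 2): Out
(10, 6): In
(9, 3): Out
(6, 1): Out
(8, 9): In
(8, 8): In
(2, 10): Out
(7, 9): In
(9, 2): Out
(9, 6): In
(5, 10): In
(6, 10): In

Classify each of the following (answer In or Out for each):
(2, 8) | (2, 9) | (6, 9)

The common property of the 'In' items is: sum ≥ 15. No 'Out' item has it.
(2, 8) → 2+8 = 10 → Out. (2, 9) → 2+9 = 11 → Out. (6, 9) → 6+9 = 15 → In.

Out, Out, In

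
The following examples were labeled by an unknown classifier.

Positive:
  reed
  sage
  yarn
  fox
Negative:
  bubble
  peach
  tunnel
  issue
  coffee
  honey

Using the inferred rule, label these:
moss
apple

Positive, Negative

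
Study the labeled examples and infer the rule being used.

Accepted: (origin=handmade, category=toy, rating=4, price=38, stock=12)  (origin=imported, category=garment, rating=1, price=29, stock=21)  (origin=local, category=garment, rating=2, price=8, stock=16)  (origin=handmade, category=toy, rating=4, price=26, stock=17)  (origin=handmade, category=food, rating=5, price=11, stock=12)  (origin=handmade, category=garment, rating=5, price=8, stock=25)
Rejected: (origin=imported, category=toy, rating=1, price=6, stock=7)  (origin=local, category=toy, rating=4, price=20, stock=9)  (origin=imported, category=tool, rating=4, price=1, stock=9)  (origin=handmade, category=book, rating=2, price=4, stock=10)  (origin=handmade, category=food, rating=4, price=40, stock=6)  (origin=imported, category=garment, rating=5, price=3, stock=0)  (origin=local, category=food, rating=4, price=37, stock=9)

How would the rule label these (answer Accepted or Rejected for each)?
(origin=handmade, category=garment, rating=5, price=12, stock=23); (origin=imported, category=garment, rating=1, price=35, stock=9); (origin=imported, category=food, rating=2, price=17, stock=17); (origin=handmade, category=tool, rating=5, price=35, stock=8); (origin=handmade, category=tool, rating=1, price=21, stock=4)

Accepted, Rejected, Accepted, Rejected, Rejected

'Accepted' ⟺ stock ≥ 12.
(origin=handmade, category=garment, rating=5, price=12, stock=23): stock = 23 — meets the rule, so Accepted. (origin=imported, category=garment, rating=1, price=35, stock=9): stock = 9 — lacks this property, so Rejected. (origin=imported, category=food, rating=2, price=17, stock=17): stock = 17 — meets the rule, so Accepted. (origin=handmade, category=tool, rating=5, price=35, stock=8): stock = 8 — lacks this property, so Rejected. (origin=handmade, category=tool, rating=1, price=21, stock=4): stock = 4 — lacks this property, so Rejected.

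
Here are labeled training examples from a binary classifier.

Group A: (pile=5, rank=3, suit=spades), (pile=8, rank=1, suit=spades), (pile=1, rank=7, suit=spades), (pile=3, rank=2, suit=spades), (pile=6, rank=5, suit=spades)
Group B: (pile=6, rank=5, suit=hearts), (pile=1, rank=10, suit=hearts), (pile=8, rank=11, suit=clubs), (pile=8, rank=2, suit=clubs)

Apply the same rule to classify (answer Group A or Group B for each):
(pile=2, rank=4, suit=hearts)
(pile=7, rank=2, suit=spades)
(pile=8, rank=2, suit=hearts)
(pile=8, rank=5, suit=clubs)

Group B, Group A, Group B, Group B

Checking candidate rules against both groups, what survives is: suit is spades.
(pile=2, rank=4, suit=hearts) — suit is hearts, hence Group B.
(pile=7, rank=2, suit=spades) — suit is spades, hence Group A.
(pile=8, rank=2, suit=hearts) — suit is hearts, hence Group B.
(pile=8, rank=5, suit=clubs) — suit is clubs, hence Group B.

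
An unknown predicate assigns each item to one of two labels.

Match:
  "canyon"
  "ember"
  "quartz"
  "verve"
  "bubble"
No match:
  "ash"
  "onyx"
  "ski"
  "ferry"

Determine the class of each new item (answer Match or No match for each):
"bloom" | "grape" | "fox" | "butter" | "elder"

The simplest hypothesis consistent with all the labels is: has ≥ 2 vowels.
Match: "bloom", since 2 vowels. Match: "grape", since 2 vowels. No match: "fox", since 1 vowel. Match: "butter", since 2 vowels. Match: "elder", since 2 vowels.

Match, Match, No match, Match, Match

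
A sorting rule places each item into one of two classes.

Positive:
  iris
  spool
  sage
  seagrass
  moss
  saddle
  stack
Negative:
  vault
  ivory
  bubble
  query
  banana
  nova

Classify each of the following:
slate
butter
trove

The common property of the 'Positive' items is: contains 's'. No 'Negative' item has it.

Positive, Negative, Negative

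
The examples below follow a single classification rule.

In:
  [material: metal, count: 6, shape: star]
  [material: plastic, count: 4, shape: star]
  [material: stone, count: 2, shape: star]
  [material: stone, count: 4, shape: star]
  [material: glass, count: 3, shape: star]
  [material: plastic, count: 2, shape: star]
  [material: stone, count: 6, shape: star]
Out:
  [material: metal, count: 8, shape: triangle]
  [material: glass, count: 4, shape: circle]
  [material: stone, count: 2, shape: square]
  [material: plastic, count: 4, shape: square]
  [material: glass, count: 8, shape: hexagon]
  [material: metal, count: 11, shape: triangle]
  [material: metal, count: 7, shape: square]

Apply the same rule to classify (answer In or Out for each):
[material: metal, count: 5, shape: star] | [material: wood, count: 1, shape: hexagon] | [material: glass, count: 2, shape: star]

In, Out, In

Looking at the examples, the only property every 'In' case has and every 'Out' case lacks is: shape is star.
[material: metal, count: 5, shape: star] — shape is star, hence In. [material: wood, count: 1, shape: hexagon] — shape is hexagon, hence Out. [material: glass, count: 2, shape: star] — shape is star, hence In.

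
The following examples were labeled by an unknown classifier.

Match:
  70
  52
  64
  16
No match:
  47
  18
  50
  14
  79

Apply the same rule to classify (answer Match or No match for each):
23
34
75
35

No match, Match, No match, No match

'Match' ⟺ ≡ 4 (mod 6).
23 — 23 mod 6 = 5, hence No match. 34 — 34 mod 6 = 4, hence Match. 75 — 75 mod 6 = 3, hence No match. 35 — 35 mod 6 = 5, hence No match.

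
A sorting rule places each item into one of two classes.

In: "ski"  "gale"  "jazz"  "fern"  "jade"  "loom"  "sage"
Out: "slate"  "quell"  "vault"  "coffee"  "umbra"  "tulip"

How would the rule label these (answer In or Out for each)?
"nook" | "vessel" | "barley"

In, Out, Out

The distinguishing property — length ≤ 4 — holds for all the 'In' cases and none of the 'Out' cases.
"nook" — length 4, hence In. "vessel" — length 6, hence Out. "barley" — length 6, hence Out.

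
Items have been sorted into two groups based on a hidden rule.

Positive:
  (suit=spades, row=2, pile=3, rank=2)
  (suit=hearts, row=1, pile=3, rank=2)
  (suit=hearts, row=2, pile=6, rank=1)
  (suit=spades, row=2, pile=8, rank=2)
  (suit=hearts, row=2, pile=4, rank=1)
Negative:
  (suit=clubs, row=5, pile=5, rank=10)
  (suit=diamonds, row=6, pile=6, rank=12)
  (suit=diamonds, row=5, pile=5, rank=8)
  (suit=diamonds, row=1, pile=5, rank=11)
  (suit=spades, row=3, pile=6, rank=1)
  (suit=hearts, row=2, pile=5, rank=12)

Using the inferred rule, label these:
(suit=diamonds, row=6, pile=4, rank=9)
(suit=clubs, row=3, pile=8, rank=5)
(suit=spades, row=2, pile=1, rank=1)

The common property of the 'Positive' items is: row ≤ 2 AND rank ≤ 2. No 'Negative' item has it.
(suit=diamonds, row=6, pile=4, rank=9): row = 6, rank = 9, fails this test → Negative. (suit=clubs, row=3, pile=8, rank=5): row = 3, rank = 5, fails this test → Negative. (suit=spades, row=2, pile=1, rank=1): row = 2, rank = 1, matches → Positive.

Negative, Negative, Positive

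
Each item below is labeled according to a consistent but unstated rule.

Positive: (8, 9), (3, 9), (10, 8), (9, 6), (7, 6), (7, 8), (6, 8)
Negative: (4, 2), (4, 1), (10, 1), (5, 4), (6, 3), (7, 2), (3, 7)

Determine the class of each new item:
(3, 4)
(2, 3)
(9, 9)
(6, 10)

Negative, Negative, Positive, Positive

Rule: sum ≥ 12. This holds for each 'Positive' example and fails for each 'Negative' one.
(3, 4): 3+4 = 7, lacks this property → Negative. (2, 3): 2+3 = 5, lacks this property → Negative. (9, 9): 9+9 = 18, fits → Positive. (6, 10): 6+10 = 16, fits → Positive.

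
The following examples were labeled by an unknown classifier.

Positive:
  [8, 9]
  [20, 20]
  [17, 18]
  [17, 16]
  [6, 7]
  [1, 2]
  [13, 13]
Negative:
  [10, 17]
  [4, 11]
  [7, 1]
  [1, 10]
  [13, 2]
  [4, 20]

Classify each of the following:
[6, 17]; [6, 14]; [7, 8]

Every 'Positive' example satisfies: |first − second| ≤ 1. None of the 'Negative' examples do.
Negative: [6, 17], since |6−17| = 11. Negative: [6, 14], since |6−14| = 8. Positive: [7, 8], since |7−8| = 1.

Negative, Negative, Positive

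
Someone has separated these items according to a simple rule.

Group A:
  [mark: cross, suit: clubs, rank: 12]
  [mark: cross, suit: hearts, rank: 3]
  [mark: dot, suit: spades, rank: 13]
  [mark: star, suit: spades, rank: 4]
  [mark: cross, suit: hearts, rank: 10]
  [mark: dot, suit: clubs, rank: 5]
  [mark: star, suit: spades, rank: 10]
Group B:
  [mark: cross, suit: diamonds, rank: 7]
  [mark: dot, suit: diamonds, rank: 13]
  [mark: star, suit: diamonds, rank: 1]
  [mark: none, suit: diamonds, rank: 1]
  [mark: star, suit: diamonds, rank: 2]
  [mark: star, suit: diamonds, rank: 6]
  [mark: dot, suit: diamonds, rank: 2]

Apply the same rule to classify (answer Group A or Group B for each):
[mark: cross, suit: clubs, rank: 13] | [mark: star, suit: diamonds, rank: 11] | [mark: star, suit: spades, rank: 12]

Rule: suit is not diamonds. This holds for each 'Group A' example and fails for each 'Group B' one.
[mark: cross, suit: clubs, rank: 13]: suit is clubs — passes, so Group A. [mark: star, suit: diamonds, rank: 11]: suit is diamonds — fails the rule, so Group B. [mark: star, suit: spades, rank: 12]: suit is spades — passes, so Group A.

Group A, Group B, Group A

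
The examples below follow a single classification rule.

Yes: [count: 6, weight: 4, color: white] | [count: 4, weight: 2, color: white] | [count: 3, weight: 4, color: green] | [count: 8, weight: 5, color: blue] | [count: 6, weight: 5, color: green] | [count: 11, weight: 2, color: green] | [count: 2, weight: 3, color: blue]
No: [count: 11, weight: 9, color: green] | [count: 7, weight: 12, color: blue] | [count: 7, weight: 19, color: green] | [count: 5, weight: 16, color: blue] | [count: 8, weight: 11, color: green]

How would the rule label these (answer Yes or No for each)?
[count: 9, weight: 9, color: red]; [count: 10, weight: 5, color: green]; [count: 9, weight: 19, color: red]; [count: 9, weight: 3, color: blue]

No, Yes, No, Yes

The pattern is that an item is 'Yes' exactly when: weight ≤ 5.
[count: 9, weight: 9, color: red] → weight = 9 → No. [count: 10, weight: 5, color: green] → weight = 5 → Yes. [count: 9, weight: 19, color: red] → weight = 19 → No. [count: 9, weight: 3, color: blue] → weight = 3 → Yes.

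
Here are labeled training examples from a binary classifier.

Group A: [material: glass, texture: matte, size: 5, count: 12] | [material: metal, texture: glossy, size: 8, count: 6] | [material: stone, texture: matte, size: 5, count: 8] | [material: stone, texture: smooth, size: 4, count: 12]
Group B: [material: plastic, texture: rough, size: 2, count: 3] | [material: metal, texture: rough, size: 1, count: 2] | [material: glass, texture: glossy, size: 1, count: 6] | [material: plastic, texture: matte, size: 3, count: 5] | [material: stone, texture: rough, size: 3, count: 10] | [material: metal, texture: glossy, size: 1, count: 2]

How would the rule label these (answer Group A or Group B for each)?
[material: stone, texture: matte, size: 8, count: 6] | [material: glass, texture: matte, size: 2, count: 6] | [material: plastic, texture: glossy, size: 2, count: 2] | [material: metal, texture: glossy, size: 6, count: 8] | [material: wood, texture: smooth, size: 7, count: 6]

The simplest hypothesis consistent with all the labels is: size ≥ 4.
[material: stone, texture: matte, size: 8, count: 6]: size = 8, checks out → Group A.
[material: glass, texture: matte, size: 2, count: 6]: size = 2, fails the rule → Group B.
[material: plastic, texture: glossy, size: 2, count: 2]: size = 2, fails the rule → Group B.
[material: metal, texture: glossy, size: 6, count: 8]: size = 6, checks out → Group A.
[material: wood, texture: smooth, size: 7, count: 6]: size = 7, checks out → Group A.

Group A, Group B, Group B, Group A, Group A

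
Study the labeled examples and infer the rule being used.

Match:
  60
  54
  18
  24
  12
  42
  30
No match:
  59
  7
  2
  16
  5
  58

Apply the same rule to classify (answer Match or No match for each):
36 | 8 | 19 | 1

The simplest hypothesis consistent with all the labels is: multiple of 3.
Match: 36, since 36 = 3·12. No match: 8, since 8 = 3·2 + 2. No match: 19, since 19 = 3·6 + 1. No match: 1, since 1 = 3·0 + 1.

Match, No match, No match, No match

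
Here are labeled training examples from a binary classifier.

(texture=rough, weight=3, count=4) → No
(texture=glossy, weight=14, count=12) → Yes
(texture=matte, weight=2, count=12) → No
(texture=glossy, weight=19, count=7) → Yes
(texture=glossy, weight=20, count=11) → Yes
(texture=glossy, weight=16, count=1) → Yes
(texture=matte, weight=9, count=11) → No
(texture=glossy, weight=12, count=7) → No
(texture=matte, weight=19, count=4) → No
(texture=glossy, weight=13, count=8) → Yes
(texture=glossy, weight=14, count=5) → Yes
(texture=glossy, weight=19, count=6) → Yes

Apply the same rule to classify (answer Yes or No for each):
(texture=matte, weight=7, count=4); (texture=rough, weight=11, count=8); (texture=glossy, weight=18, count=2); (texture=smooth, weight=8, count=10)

The classifier is using: texture is glossy AND weight ≥ 13.
(texture=matte, weight=7, count=4) → texture is matte, weight = 7 → No. (texture=rough, weight=11, count=8) → texture is rough, weight = 11 → No. (texture=glossy, weight=18, count=2) → texture is glossy, weight = 18 → Yes. (texture=smooth, weight=8, count=10) → texture is smooth, weight = 8 → No.

No, No, Yes, No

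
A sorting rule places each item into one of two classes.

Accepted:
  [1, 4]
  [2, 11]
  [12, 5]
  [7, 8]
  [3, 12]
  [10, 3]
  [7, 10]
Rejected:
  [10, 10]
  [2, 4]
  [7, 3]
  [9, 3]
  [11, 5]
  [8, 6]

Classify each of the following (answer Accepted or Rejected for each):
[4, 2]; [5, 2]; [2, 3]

Rejected, Accepted, Accepted

The classifier is using: sum is odd.
[4, 2] → 4+2 = 6 → Rejected.
[5, 2] → 5+2 = 7 → Accepted.
[2, 3] → 2+3 = 5 → Accepted.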